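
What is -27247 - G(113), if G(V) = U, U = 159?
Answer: -27406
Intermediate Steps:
G(V) = 159
-27247 - G(113) = -27247 - 1*159 = -27247 - 159 = -27406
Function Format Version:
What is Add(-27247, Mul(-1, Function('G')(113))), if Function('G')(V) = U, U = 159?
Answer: -27406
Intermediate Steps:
Function('G')(V) = 159
Add(-27247, Mul(-1, Function('G')(113))) = Add(-27247, Mul(-1, 159)) = Add(-27247, -159) = -27406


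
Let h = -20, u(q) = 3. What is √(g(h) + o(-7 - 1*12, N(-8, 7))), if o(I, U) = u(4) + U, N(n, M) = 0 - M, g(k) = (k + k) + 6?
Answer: I*√38 ≈ 6.1644*I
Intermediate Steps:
g(k) = 6 + 2*k (g(k) = 2*k + 6 = 6 + 2*k)
N(n, M) = -M
o(I, U) = 3 + U
√(g(h) + o(-7 - 1*12, N(-8, 7))) = √((6 + 2*(-20)) + (3 - 1*7)) = √((6 - 40) + (3 - 7)) = √(-34 - 4) = √(-38) = I*√38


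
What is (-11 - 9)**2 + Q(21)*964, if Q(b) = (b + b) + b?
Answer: 61132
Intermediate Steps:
Q(b) = 3*b (Q(b) = 2*b + b = 3*b)
(-11 - 9)**2 + Q(21)*964 = (-11 - 9)**2 + (3*21)*964 = (-20)**2 + 63*964 = 400 + 60732 = 61132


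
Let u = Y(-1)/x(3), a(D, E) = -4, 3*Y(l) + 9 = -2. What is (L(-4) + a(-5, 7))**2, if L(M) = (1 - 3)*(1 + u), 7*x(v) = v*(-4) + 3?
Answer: 99856/729 ≈ 136.98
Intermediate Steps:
x(v) = 3/7 - 4*v/7 (x(v) = (v*(-4) + 3)/7 = (-4*v + 3)/7 = (3 - 4*v)/7 = 3/7 - 4*v/7)
Y(l) = -11/3 (Y(l) = -3 + (1/3)*(-2) = -3 - 2/3 = -11/3)
u = 77/27 (u = -11/(3*(3/7 - 4/7*3)) = -11/(3*(3/7 - 12/7)) = -11/(3*(-9/7)) = -11/3*(-7/9) = 77/27 ≈ 2.8519)
L(M) = -208/27 (L(M) = (1 - 3)*(1 + 77/27) = -2*104/27 = -208/27)
(L(-4) + a(-5, 7))**2 = (-208/27 - 4)**2 = (-316/27)**2 = 99856/729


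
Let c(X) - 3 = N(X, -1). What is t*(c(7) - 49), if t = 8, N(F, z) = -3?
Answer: -392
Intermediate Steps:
c(X) = 0 (c(X) = 3 - 3 = 0)
t*(c(7) - 49) = 8*(0 - 49) = 8*(-49) = -392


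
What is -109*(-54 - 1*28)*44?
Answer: 393272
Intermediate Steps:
-109*(-54 - 1*28)*44 = -109*(-54 - 28)*44 = -109*(-82)*44 = 8938*44 = 393272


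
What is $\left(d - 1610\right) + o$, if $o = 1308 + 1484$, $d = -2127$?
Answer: $-945$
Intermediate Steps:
$o = 2792$
$\left(d - 1610\right) + o = \left(-2127 - 1610\right) + 2792 = -3737 + 2792 = -945$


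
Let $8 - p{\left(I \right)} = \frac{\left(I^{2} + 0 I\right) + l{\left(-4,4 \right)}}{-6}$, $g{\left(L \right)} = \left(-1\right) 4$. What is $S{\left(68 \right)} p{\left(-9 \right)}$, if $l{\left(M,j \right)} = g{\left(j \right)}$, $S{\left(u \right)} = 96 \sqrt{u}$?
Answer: $4000 \sqrt{17} \approx 16492.0$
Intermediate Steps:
$g{\left(L \right)} = -4$
$l{\left(M,j \right)} = -4$
$p{\left(I \right)} = \frac{22}{3} + \frac{I^{2}}{6}$ ($p{\left(I \right)} = 8 - \frac{\left(I^{2} + 0 I\right) - 4}{-6} = 8 - \left(\left(I^{2} + 0\right) - 4\right) \left(- \frac{1}{6}\right) = 8 - \left(I^{2} - 4\right) \left(- \frac{1}{6}\right) = 8 - \left(-4 + I^{2}\right) \left(- \frac{1}{6}\right) = 8 - \left(\frac{2}{3} - \frac{I^{2}}{6}\right) = 8 + \left(- \frac{2}{3} + \frac{I^{2}}{6}\right) = \frac{22}{3} + \frac{I^{2}}{6}$)
$S{\left(68 \right)} p{\left(-9 \right)} = 96 \sqrt{68} \left(\frac{22}{3} + \frac{\left(-9\right)^{2}}{6}\right) = 96 \cdot 2 \sqrt{17} \left(\frac{22}{3} + \frac{1}{6} \cdot 81\right) = 192 \sqrt{17} \left(\frac{22}{3} + \frac{27}{2}\right) = 192 \sqrt{17} \cdot \frac{125}{6} = 4000 \sqrt{17}$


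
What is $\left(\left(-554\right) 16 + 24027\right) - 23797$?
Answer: $-8634$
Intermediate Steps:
$\left(\left(-554\right) 16 + 24027\right) - 23797 = \left(-8864 + 24027\right) - 23797 = 15163 - 23797 = -8634$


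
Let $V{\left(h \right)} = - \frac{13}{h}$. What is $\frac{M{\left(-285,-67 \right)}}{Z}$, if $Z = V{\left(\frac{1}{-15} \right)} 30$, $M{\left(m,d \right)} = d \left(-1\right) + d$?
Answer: $0$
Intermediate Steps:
$M{\left(m,d \right)} = 0$ ($M{\left(m,d \right)} = - d + d = 0$)
$Z = 5850$ ($Z = - \frac{13}{\frac{1}{-15}} \cdot 30 = - \frac{13}{- \frac{1}{15}} \cdot 30 = \left(-13\right) \left(-15\right) 30 = 195 \cdot 30 = 5850$)
$\frac{M{\left(-285,-67 \right)}}{Z} = \frac{0}{5850} = 0 \cdot \frac{1}{5850} = 0$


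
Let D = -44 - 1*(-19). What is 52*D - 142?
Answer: -1442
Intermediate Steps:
D = -25 (D = -44 + 19 = -25)
52*D - 142 = 52*(-25) - 142 = -1300 - 142 = -1442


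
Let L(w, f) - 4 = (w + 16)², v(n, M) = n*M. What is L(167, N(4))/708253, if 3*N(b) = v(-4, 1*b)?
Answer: 33493/708253 ≈ 0.047290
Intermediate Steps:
v(n, M) = M*n
N(b) = -4*b/3 (N(b) = ((1*b)*(-4))/3 = (b*(-4))/3 = (-4*b)/3 = -4*b/3)
L(w, f) = 4 + (16 + w)² (L(w, f) = 4 + (w + 16)² = 4 + (16 + w)²)
L(167, N(4))/708253 = (4 + (16 + 167)²)/708253 = (4 + 183²)*(1/708253) = (4 + 33489)*(1/708253) = 33493*(1/708253) = 33493/708253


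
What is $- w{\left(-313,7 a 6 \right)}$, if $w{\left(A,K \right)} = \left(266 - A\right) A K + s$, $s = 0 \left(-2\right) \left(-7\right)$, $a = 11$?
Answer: $83726874$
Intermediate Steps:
$s = 0$ ($s = 0 \left(-7\right) = 0$)
$w{\left(A,K \right)} = A K \left(266 - A\right)$ ($w{\left(A,K \right)} = \left(266 - A\right) A K + 0 = A \left(266 - A\right) K + 0 = A K \left(266 - A\right) + 0 = A K \left(266 - A\right)$)
$- w{\left(-313,7 a 6 \right)} = - \left(-313\right) 7 \cdot 11 \cdot 6 \left(266 - -313\right) = - \left(-313\right) 77 \cdot 6 \left(266 + 313\right) = - \left(-313\right) 462 \cdot 579 = \left(-1\right) \left(-83726874\right) = 83726874$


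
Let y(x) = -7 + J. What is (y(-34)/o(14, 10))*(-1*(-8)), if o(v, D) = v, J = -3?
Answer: -40/7 ≈ -5.7143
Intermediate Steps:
y(x) = -10 (y(x) = -7 - 3 = -10)
(y(-34)/o(14, 10))*(-1*(-8)) = (-10/14)*(-1*(-8)) = -10*1/14*8 = -5/7*8 = -40/7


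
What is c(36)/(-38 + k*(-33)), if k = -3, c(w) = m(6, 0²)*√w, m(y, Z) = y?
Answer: 36/61 ≈ 0.59016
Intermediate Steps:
c(w) = 6*√w
c(36)/(-38 + k*(-33)) = (6*√36)/(-38 - 3*(-33)) = (6*6)/(-38 + 99) = 36/61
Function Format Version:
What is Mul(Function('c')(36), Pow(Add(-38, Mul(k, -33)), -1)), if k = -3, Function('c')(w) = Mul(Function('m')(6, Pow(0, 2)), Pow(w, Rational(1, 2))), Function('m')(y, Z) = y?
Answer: Rational(36, 61) ≈ 0.59016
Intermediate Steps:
Function('c')(w) = Mul(6, Pow(w, Rational(1, 2)))
Mul(Function('c')(36), Pow(Add(-38, Mul(k, -33)), -1)) = Mul(Mul(6, Pow(36, Rational(1, 2))), Pow(Add(-38, Mul(-3, -33)), -1)) = Mul(Mul(6, 6), Pow(Add(-38, 99), -1)) = Mul(36, Pow(61, -1)) = Mul(36, Rational(1, 61)) = Rational(36, 61)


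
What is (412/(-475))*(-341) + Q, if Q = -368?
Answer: -34308/475 ≈ -72.227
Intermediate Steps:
(412/(-475))*(-341) + Q = (412/(-475))*(-341) - 368 = (412*(-1/475))*(-341) - 368 = -412/475*(-341) - 368 = 140492/475 - 368 = -34308/475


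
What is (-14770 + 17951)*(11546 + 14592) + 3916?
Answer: 83148894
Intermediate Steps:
(-14770 + 17951)*(11546 + 14592) + 3916 = 3181*26138 + 3916 = 83144978 + 3916 = 83148894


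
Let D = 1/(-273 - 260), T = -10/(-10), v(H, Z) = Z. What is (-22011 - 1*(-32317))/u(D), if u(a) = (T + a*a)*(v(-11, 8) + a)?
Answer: 780264358861/605537835 ≈ 1288.5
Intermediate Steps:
T = 1 (T = -⅒*(-10) = 1)
D = -1/533 (D = 1/(-533) = -1/533 ≈ -0.0018762)
u(a) = (1 + a²)*(8 + a) (u(a) = (1 + a*a)*(8 + a) = (1 + a²)*(8 + a))
(-22011 - 1*(-32317))/u(D) = (-22011 - 1*(-32317))/(8 - 1/533 + (-1/533)³ + 8*(-1/533)²) = (-22011 + 32317)/(8 - 1/533 - 1/151419437 + 8*(1/284089)) = 10306/(8 - 1/533 - 1/151419437 + 8/284089) = 10306/(1211075670/151419437) = 10306*(151419437/1211075670) = 780264358861/605537835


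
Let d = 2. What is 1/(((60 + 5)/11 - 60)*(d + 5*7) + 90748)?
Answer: 11/976213 ≈ 1.1268e-5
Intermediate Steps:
1/(((60 + 5)/11 - 60)*(d + 5*7) + 90748) = 1/(((60 + 5)/11 - 60)*(2 + 5*7) + 90748) = 1/((65*(1/11) - 60)*(2 + 35) + 90748) = 1/((65/11 - 60)*37 + 90748) = 1/(-595/11*37 + 90748) = 1/(-22015/11 + 90748) = 1/(976213/11) = 11/976213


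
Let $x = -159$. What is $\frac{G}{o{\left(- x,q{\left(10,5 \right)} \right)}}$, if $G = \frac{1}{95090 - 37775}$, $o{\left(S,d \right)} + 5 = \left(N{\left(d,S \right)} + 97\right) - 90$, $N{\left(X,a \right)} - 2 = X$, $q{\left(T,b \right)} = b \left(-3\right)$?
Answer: $- \frac{1}{630465} \approx -1.5861 \cdot 10^{-6}$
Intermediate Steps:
$q{\left(T,b \right)} = - 3 b$
$N{\left(X,a \right)} = 2 + X$
$o{\left(S,d \right)} = 4 + d$ ($o{\left(S,d \right)} = -5 + \left(\left(\left(2 + d\right) + 97\right) - 90\right) = -5 + \left(\left(99 + d\right) - 90\right) = -5 + \left(9 + d\right) = 4 + d$)
$G = \frac{1}{57315} \approx 1.7447 \cdot 10^{-5}$
$\frac{G}{o{\left(- x,q{\left(10,5 \right)} \right)}} = \frac{1}{57315 \left(4 - 15\right)} = \frac{1}{57315 \left(-11\right)} = \frac{1}{57315} \left(- \frac{1}{11}\right) = - \frac{1}{630465}$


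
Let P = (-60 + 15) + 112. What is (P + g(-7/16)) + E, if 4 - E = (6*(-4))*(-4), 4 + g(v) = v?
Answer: -471/16 ≈ -29.438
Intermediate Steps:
g(v) = -4 + v
P = 67 (P = -45 + 112 = 67)
E = -92 (E = 4 - 6*(-4)*(-4) = 4 - (-24)*(-4) = 4 - 1*96 = 4 - 96 = -92)
(P + g(-7/16)) + E = (67 + (-4 - 7/16)) - 92 = (67 - 71/16) - 92 = 1001/16 - 92 = -471/16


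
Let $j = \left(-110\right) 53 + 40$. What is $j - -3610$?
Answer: $-2180$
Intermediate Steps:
$j = -5790$ ($j = -5830 + 40 = -5790$)
$j - -3610 = -5790 - -3610 = -5790 + 3610 = -2180$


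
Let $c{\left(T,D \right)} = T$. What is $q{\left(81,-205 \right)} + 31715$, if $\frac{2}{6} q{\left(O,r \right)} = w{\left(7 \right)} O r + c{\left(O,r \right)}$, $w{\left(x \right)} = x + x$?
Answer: $-665452$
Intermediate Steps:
$w{\left(x \right)} = 2 x$
$q{\left(O,r \right)} = 3 O + 42 O r$ ($q{\left(O,r \right)} = 3 \left(2 \cdot 7 O r + O\right) = 3 \left(14 O r + O\right) = 3 \left(O + 14 O r\right) = 3 O + 42 O r$)
$q{\left(81,-205 \right)} + 31715 = 3 \cdot 81 \left(1 + 14 \left(-205\right)\right) + 31715 = 3 \cdot 81 \left(1 - 2870\right) + 31715 = 3 \cdot 81 \left(-2869\right) + 31715 = -697167 + 31715 = -665452$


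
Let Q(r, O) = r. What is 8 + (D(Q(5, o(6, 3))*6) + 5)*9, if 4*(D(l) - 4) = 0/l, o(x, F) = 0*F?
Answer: 89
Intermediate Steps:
o(x, F) = 0
D(l) = 4 (D(l) = 4 + (0/l)/4 = 4 + (1/4)*0 = 4 + 0 = 4)
8 + (D(Q(5, o(6, 3))*6) + 5)*9 = 8 + (4 + 5)*9 = 8 + 9*9 = 8 + 81 = 89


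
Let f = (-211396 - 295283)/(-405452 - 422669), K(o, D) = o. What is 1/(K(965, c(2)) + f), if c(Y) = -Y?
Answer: 828121/799643444 ≈ 0.0010356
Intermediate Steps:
f = 506679/828121 (f = -506679/(-828121) = -506679*(-1/828121) = 506679/828121 ≈ 0.61184)
1/(K(965, c(2)) + f) = 1/(965 + 506679/828121) = 1/(799643444/828121) = 828121/799643444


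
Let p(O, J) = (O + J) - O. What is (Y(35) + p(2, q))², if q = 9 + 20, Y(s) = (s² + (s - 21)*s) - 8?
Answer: 3013696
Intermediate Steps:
Y(s) = -8 + s² + s*(-21 + s) (Y(s) = (s² + (-21 + s)*s) - 8 = (s² + s*(-21 + s)) - 8 = -8 + s² + s*(-21 + s))
q = 29
p(O, J) = J (p(O, J) = (J + O) - O = J)
(Y(35) + p(2, q))² = ((-8 - 21*35 + 2*35²) + 29)² = ((-8 - 735 + 2*1225) + 29)² = ((-8 - 735 + 2450) + 29)² = (1707 + 29)² = 1736² = 3013696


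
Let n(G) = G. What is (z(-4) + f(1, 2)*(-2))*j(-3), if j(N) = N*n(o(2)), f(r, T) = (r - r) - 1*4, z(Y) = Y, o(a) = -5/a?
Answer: 30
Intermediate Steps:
f(r, T) = -4 (f(r, T) = 0 - 4 = -4)
j(N) = -5*N/2 (j(N) = N*(-5/2) = -5*N/2)
(z(-4) + f(1, 2)*(-2))*j(-3) = (-4 - 4*(-2))*(-5/2*(-3)) = (-4 + 8)*(15/2) = 4*(15/2) = 30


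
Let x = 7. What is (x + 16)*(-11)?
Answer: -253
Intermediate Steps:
(x + 16)*(-11) = (7 + 16)*(-11) = 23*(-11) = -253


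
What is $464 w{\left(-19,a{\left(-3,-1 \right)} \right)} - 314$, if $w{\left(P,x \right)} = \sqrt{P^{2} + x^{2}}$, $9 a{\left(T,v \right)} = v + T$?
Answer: $-314 + \frac{464 \sqrt{29257}}{9} \approx 8504.4$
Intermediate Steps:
$a{\left(T,v \right)} = \frac{T}{9} + \frac{v}{9}$ ($a{\left(T,v \right)} = \frac{v + T}{9} = \frac{T + v}{9} = \frac{T}{9} + \frac{v}{9}$)
$464 w{\left(-19,a{\left(-3,-1 \right)} \right)} - 314 = 464 \sqrt{\left(-19\right)^{2} + \left(\frac{1}{9} \left(-3\right) + \frac{1}{9} \left(-1\right)\right)^{2}} - 314 = 464 \sqrt{361 + \left(- \frac{1}{3} - \frac{1}{9}\right)^{2}} - 314 = 464 \sqrt{361 + \left(- \frac{4}{9}\right)^{2}} - 314 = 464 \sqrt{361 + \frac{16}{81}} - 314 = 464 \sqrt{\frac{29257}{81}} - 314 = 464 \frac{\sqrt{29257}}{9} - 314 = \frac{464 \sqrt{29257}}{9} - 314 = -314 + \frac{464 \sqrt{29257}}{9}$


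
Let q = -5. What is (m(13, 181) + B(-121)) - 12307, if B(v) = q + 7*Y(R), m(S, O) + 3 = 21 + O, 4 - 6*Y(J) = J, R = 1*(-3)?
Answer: -72629/6 ≈ -12105.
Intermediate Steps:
R = -3
Y(J) = ⅔ - J/6
m(S, O) = 18 + O (m(S, O) = -3 + (21 + O) = 18 + O)
B(v) = 19/6 (B(v) = -5 + 7*(⅔ - ⅙*(-3)) = -5 + 7*(⅔ + ½) = -5 + 7*(7/6) = -5 + 49/6 = 19/6)
(m(13, 181) + B(-121)) - 12307 = ((18 + 181) + 19/6) - 12307 = (199 + 19/6) - 12307 = 1213/6 - 12307 = -72629/6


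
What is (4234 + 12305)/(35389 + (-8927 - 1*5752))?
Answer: 16539/20710 ≈ 0.79860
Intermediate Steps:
(4234 + 12305)/(35389 + (-8927 - 1*5752)) = 16539/(35389 + (-8927 - 5752)) = 16539/(35389 - 14679) = 16539/20710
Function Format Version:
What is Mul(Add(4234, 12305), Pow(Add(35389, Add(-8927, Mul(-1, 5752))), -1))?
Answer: Rational(16539, 20710) ≈ 0.79860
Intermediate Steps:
Mul(Add(4234, 12305), Pow(Add(35389, Add(-8927, Mul(-1, 5752))), -1)) = Mul(16539, Pow(Add(35389, Add(-8927, -5752)), -1)) = Mul(16539, Pow(Add(35389, -14679), -1)) = Mul(16539, Pow(20710, -1)) = Mul(16539, Rational(1, 20710)) = Rational(16539, 20710)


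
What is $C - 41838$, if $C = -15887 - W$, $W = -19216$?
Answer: $-38509$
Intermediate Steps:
$C = 3329$ ($C = -15887 - -19216 = -15887 + 19216 = 3329$)
$C - 41838 = 3329 - 41838 = -38509$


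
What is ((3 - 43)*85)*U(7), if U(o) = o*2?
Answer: -47600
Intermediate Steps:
U(o) = 2*o
((3 - 43)*85)*U(7) = ((3 - 43)*85)*(2*7) = -40*85*14 = -3400*14 = -47600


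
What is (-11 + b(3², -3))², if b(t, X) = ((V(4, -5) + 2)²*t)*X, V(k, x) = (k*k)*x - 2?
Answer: 29863641721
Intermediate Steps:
V(k, x) = -2 + x*k² (V(k, x) = k²*x - 2 = x*k² - 2 = -2 + x*k²)
b(t, X) = 6400*X*t (b(t, X) = (((-2 - 5*4²) + 2)²*t)*X = (((-2 - 5*16) + 2)²*t)*X = (((-2 - 80) + 2)²*t)*X = ((-82 + 2)²*t)*X = ((-80)²*t)*X = (6400*t)*X = 6400*X*t)
(-11 + b(3², -3))² = (-11 + 6400*(-3)*3²)² = (-11 + 6400*(-3)*9)² = (-11 - 172800)² = (-172811)² = 29863641721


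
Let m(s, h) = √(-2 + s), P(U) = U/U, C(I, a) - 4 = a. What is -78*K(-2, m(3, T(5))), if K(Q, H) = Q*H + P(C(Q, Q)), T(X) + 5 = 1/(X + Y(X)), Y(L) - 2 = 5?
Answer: 78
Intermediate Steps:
Y(L) = 7 (Y(L) = 2 + 5 = 7)
C(I, a) = 4 + a
P(U) = 1
T(X) = -5 + 1/(7 + X) (T(X) = -5 + 1/(X + 7) = -5 + 1/(7 + X))
K(Q, H) = 1 + H*Q (K(Q, H) = Q*H + 1 = H*Q + 1 = 1 + H*Q)
-78*K(-2, m(3, T(5))) = -78*(1 + √(-2 + 3)*(-2)) = -78*(1 + √1*(-2)) = -78*(1 + 1*(-2)) = -78*(1 - 2) = -78*(-1) = 78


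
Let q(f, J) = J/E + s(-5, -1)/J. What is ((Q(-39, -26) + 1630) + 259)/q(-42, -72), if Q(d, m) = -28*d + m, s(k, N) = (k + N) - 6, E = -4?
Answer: 17730/109 ≈ 162.66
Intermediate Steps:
s(k, N) = -6 + N + k (s(k, N) = (N + k) - 6 = -6 + N + k)
Q(d, m) = m - 28*d
q(f, J) = -12/J - J/4 (q(f, J) = J/(-4) + (-6 - 1 - 5)/J = J*(-1/4) - 12/J = -J/4 - 12/J = -12/J - J/4)
((Q(-39, -26) + 1630) + 259)/q(-42, -72) = (((-26 - 28*(-39)) + 1630) + 259)/(-12/(-72) - 1/4*(-72)) = (((-26 + 1092) + 1630) + 259)/(-12*(-1/72) + 18) = ((1066 + 1630) + 259)/(1/6 + 18) = (2696 + 259)/(109/6) = 2955*(6/109) = 17730/109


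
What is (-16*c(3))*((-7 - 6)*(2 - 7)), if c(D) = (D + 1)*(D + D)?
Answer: -24960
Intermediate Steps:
c(D) = 2*D*(1 + D) (c(D) = (1 + D)*(2*D) = 2*D*(1 + D))
(-16*c(3))*((-7 - 6)*(2 - 7)) = (-32*3*(1 + 3))*((-7 - 6)*(2 - 7)) = (-32*3*4)*(-13*(-5)) = -16*24*65 = -384*65 = -24960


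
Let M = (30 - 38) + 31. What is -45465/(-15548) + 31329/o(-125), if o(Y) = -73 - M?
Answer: -40228221/124384 ≈ -323.42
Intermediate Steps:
M = 23 (M = -8 + 31 = 23)
o(Y) = -96 (o(Y) = -73 - 1*23 = -73 - 23 = -96)
-45465/(-15548) + 31329/o(-125) = -45465/(-15548) + 31329/(-96) = -45465*(-1/15548) + 31329*(-1/96) = 45465/15548 - 10443/32 = -40228221/124384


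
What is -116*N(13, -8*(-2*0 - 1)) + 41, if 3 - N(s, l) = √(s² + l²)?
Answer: -307 + 116*√233 ≈ 1463.7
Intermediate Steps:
N(s, l) = 3 - √(l² + s²) (N(s, l) = 3 - √(s² + l²) = 3 - √(l² + s²))
-116*N(13, -8*(-2*0 - 1)) + 41 = -116*(3 - √((-8*(-2*0 - 1))² + 13²)) + 41 = -116*(3 - √((-8*(0 - 1))² + 169)) + 41 = -116*(3 - √((-8*(-1))² + 169)) + 41 = -116*(3 - √(8² + 169)) + 41 = -116*(3 - √(64 + 169)) + 41 = -116*(3 - √233) + 41 = (-348 + 116*√233) + 41 = -307 + 116*√233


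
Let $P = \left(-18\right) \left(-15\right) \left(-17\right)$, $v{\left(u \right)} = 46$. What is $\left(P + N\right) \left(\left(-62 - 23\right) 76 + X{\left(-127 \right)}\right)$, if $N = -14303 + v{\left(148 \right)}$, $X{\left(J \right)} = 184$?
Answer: $118283772$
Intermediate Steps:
$N = -14257$ ($N = -14303 + 46 = -14257$)
$P = -4590$ ($P = 270 \left(-17\right) = -4590$)
$\left(P + N\right) \left(\left(-62 - 23\right) 76 + X{\left(-127 \right)}\right) = \left(-4590 - 14257\right) \left(\left(-62 - 23\right) 76 + 184\right) = - 18847 \left(\left(-85\right) 76 + 184\right) = - 18847 \left(-6460 + 184\right) = \left(-18847\right) \left(-6276\right) = 118283772$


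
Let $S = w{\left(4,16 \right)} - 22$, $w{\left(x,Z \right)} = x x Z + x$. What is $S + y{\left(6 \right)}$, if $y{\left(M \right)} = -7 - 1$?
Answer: $230$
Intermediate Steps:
$y{\left(M \right)} = -8$ ($y{\left(M \right)} = -7 - 1 = -8$)
$w{\left(x,Z \right)} = x + Z x^{2}$ ($w{\left(x,Z \right)} = x^{2} Z + x = Z x^{2} + x = x + Z x^{2}$)
$S = 238$ ($S = 4 \left(1 + 16 \cdot 4\right) - 22 = 4 \left(1 + 64\right) - 22 = 4 \cdot 65 - 22 = 260 - 22 = 238$)
$S + y{\left(6 \right)} = 238 - 8 = 230$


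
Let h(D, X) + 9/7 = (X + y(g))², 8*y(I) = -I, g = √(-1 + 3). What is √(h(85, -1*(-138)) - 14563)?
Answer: √(14048482 - 108192*√2)/56 ≈ 66.565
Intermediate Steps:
g = √2 ≈ 1.4142
y(I) = -I/8 (y(I) = (-I)/8 = -I/8)
h(D, X) = -9/7 + (X - √2/8)²
√(h(85, -1*(-138)) - 14563) = √((-9/7 + (-√2 + 8*(-1*(-138)))²/64) - 14563) = √((-9/7 + (-√2 + 8*138)²/64) - 14563) = √((-9/7 + (-√2 + 1104)²/64) - 14563) = √((-9/7 + (1104 - √2)²/64) - 14563) = √(-101950/7 + (1104 - √2)²/64)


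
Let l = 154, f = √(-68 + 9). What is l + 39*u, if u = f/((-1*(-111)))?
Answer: 154 + 13*I*√59/37 ≈ 154.0 + 2.6988*I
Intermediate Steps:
f = I*√59 (f = √(-59) = I*√59 ≈ 7.6811*I)
u = I*√59/111 (u = (I*√59)/((-1*(-111))) = (I*√59)/111 = (I*√59)*(1/111) = I*√59/111 ≈ 0.0692*I)
l + 39*u = 154 + 39*(I*√59/111) = 154 + 13*I*√59/37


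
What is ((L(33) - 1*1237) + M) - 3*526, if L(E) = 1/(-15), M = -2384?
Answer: -77986/15 ≈ -5199.1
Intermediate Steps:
L(E) = -1/15
((L(33) - 1*1237) + M) - 3*526 = ((-1/15 - 1*1237) - 2384) - 3*526 = ((-1/15 - 1237) - 2384) - 1578 = (-18556/15 - 2384) - 1578 = -54316/15 - 1578 = -77986/15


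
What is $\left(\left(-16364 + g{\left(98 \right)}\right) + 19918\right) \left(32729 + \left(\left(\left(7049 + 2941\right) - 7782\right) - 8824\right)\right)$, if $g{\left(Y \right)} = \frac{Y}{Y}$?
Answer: $92831715$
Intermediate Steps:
$g{\left(Y \right)} = 1$
$\left(\left(-16364 + g{\left(98 \right)}\right) + 19918\right) \left(32729 + \left(\left(\left(7049 + 2941\right) - 7782\right) - 8824\right)\right) = \left(\left(-16364 + 1\right) + 19918\right) \left(32729 + \left(\left(\left(7049 + 2941\right) - 7782\right) - 8824\right)\right) = \left(-16363 + 19918\right) \left(32729 + \left(\left(9990 - 7782\right) - 8824\right)\right) = 3555 \left(32729 + \left(2208 - 8824\right)\right) = 3555 \left(32729 - 6616\right) = 3555 \cdot 26113 = 92831715$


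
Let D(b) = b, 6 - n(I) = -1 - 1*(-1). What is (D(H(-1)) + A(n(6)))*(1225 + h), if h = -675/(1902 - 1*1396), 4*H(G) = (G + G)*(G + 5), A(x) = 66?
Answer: 19813600/253 ≈ 78315.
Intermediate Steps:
n(I) = 6 (n(I) = 6 - (-1 - 1*(-1)) = 6 - (-1 + 1) = 6 - 1*0 = 6 + 0 = 6)
H(G) = G*(5 + G)/2 (H(G) = ((G + G)*(G + 5))/4 = ((2*G)*(5 + G))/4 = (2*G*(5 + G))/4 = G*(5 + G)/2)
h = -675/506 (h = -675/(1902 - 1396) = -675/506 ≈ -1.3340)
(D(H(-1)) + A(n(6)))*(1225 + h) = ((1/2)*(-1)*(5 - 1) + 66)*(1225 - 675/506) = ((1/2)*(-1)*4 + 66)*(619175/506) = (-2 + 66)*(619175/506) = 64*(619175/506) = 19813600/253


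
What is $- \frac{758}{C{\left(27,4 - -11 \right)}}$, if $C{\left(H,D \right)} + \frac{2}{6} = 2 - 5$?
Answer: $\frac{1137}{5} \approx 227.4$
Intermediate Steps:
$C{\left(H,D \right)} = - \frac{10}{3}$ ($C{\left(H,D \right)} = - \frac{1}{3} + \left(2 - 5\right) = - \frac{1}{3} - 3 = - \frac{10}{3}$)
$- \frac{758}{C{\left(27,4 - -11 \right)}} = - \frac{758}{- \frac{10}{3}} = \left(-758\right) \left(- \frac{3}{10}\right) = \frac{1137}{5}$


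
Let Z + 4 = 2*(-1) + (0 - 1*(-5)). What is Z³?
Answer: -1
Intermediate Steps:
Z = -1 (Z = -4 + (2*(-1) + (0 - 1*(-5))) = -4 + (-2 + (0 + 5)) = -4 + (-2 + 5) = -4 + 3 = -1)
Z³ = (-1)³ = -1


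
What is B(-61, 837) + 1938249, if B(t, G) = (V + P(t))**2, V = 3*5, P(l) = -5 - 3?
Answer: 1938298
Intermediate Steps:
P(l) = -8
V = 15
B(t, G) = 49 (B(t, G) = (15 - 8)**2 = 7**2 = 49)
B(-61, 837) + 1938249 = 49 + 1938249 = 1938298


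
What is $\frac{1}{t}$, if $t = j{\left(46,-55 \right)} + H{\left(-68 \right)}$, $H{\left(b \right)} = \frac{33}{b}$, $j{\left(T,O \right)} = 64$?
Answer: $\frac{68}{4319} \approx 0.015744$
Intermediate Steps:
$t = \frac{4319}{68}$ ($t = 64 + \frac{33}{-68} = 64 + 33 \left(- \frac{1}{68}\right) = 64 - \frac{33}{68} = \frac{4319}{68} \approx 63.515$)
$\frac{1}{t} = \frac{1}{\frac{4319}{68}} = \frac{68}{4319}$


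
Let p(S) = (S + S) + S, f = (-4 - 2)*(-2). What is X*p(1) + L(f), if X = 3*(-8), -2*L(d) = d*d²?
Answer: -936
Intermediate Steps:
f = 12 (f = -6*(-2) = 12)
L(d) = -d³/2 (L(d) = -d*d²/2 = -d³/2)
p(S) = 3*S (p(S) = 2*S + S = 3*S)
X = -24
X*p(1) + L(f) = -72 - ½*12³ = -24*3 - ½*1728 = -72 - 864 = -936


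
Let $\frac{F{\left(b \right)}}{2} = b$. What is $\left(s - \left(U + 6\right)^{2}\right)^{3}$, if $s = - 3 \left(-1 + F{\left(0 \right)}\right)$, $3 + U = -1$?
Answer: $-1$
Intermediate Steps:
$U = -4$ ($U = -3 - 1 = -4$)
$F{\left(b \right)} = 2 b$
$s = 3$ ($s = - 3 \left(-1 + 2 \cdot 0\right) = - 3 \left(-1 + 0\right) = \left(-3\right) \left(-1\right) = 3$)
$\left(s - \left(U + 6\right)^{2}\right)^{3} = \left(3 - \left(-4 + 6\right)^{2}\right)^{3} = \left(3 - 2^{2}\right)^{3} = \left(3 - 4\right)^{3} = \left(-1\right)^{3} = -1$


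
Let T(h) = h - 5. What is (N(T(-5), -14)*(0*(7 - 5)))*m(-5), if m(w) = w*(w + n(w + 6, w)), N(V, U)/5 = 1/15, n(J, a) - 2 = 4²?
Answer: 0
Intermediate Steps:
n(J, a) = 18 (n(J, a) = 2 + 4² = 2 + 16 = 18)
T(h) = -5 + h
N(V, U) = ⅓ (N(V, U) = 5/15 = 5*(1/15) = ⅓)
m(w) = w*(18 + w) (m(w) = w*(w + 18) = w*(18 + w))
(N(T(-5), -14)*(0*(7 - 5)))*m(-5) = ((0*(7 - 5))/3)*(-5*(18 - 5)) = ((0*2)/3)*(-5*13) = ((⅓)*0)*(-65) = 0*(-65) = 0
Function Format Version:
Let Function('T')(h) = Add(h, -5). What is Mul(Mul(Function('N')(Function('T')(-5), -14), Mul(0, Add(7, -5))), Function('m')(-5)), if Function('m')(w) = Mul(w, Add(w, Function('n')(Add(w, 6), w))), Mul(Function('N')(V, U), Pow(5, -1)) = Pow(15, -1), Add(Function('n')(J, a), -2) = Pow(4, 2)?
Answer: 0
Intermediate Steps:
Function('n')(J, a) = 18 (Function('n')(J, a) = Add(2, Pow(4, 2)) = Add(2, 16) = 18)
Function('T')(h) = Add(-5, h)
Function('N')(V, U) = Rational(1, 3) (Function('N')(V, U) = Mul(5, Pow(15, -1)) = Mul(5, Rational(1, 15)) = Rational(1, 3))
Function('m')(w) = Mul(w, Add(18, w)) (Function('m')(w) = Mul(w, Add(w, 18)) = Mul(w, Add(18, w)))
Mul(Mul(Function('N')(Function('T')(-5), -14), Mul(0, Add(7, -5))), Function('m')(-5)) = Mul(Mul(Rational(1, 3), Mul(0, Add(7, -5))), Mul(-5, Add(18, -5))) = Mul(Mul(Rational(1, 3), Mul(0, 2)), Mul(-5, 13)) = Mul(Mul(Rational(1, 3), 0), -65) = Mul(0, -65) = 0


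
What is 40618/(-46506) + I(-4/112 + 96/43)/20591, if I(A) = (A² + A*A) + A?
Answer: -13169669722759/15088691264808 ≈ -0.87282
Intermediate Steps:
I(A) = A + 2*A² (I(A) = (A² + A²) + A = 2*A² + A = A + 2*A²)
40618/(-46506) + I(-4/112 + 96/43)/20591 = 40618/(-46506) + ((-4/112 + 96/43)*(1 + 2*(-4/112 + 96/43)))/20591 = 40618*(-1/46506) + ((-4*1/112 + 96*(1/43))*(1 + 2*(-4*1/112 + 96*(1/43))))*(1/20591) = -883/1011 + ((-1/28 + 96/43)*(1 + 2*(-1/28 + 96/43)))*(1/20591) = -883/1011 + (2645*(1 + 2*(2645/1204))/1204)*(1/20591) = -883/1011 + (2645*(1 + 2645/602)/1204)*(1/20591) = -883/1011 + ((2645/1204)*(3247/602))*(1/20591) = -883/1011 + (8588315/724808)*(1/20591) = -883/1011 + 8588315/14924521528 = -13169669722759/15088691264808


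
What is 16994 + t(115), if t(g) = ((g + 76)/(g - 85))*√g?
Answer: 16994 + 191*√115/30 ≈ 17062.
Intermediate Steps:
t(g) = √g*(76 + g)/(-85 + g) (t(g) = ((76 + g)/(-85 + g))*√g = √g*(76 + g)/(-85 + g))
16994 + t(115) = 16994 + √115*(76 + 115)/(-85 + 115) = 16994 + √115*191/30 = 16994 + √115*(1/30)*191 = 16994 + 191*√115/30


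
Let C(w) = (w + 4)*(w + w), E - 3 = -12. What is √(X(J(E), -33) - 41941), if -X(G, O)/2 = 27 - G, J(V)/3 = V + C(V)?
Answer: I*√41509 ≈ 203.74*I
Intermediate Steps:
E = -9 (E = 3 - 12 = -9)
C(w) = 2*w*(4 + w) (C(w) = (4 + w)*(2*w) = 2*w*(4 + w))
J(V) = 3*V + 6*V*(4 + V) (J(V) = 3*(V + 2*V*(4 + V)) = 3*V + 6*V*(4 + V))
X(G, O) = -54 + 2*G (X(G, O) = -2*(27 - G) = -54 + 2*G)
√(X(J(E), -33) - 41941) = √((-54 + 2*(3*(-9)*(9 + 2*(-9)))) - 41941) = √((-54 + 2*(3*(-9)*(9 - 18))) - 41941) = √((-54 + 2*(3*(-9)*(-9))) - 41941) = √((-54 + 2*243) - 41941) = √((-54 + 486) - 41941) = √(432 - 41941) = √(-41509) = I*√41509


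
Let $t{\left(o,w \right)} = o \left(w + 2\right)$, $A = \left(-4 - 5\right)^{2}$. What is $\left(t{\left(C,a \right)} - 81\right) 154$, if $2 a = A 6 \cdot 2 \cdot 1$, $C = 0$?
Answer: $-12474$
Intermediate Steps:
$A = 81$ ($A = \left(-9\right)^{2} = 81$)
$a = 486$ ($a = \frac{81 \cdot 6 \cdot 2 \cdot 1}{2} = \frac{486 \cdot 2}{2} = \frac{1}{2} \cdot 972 = 486$)
$t{\left(o,w \right)} = o \left(2 + w\right)$
$\left(t{\left(C,a \right)} - 81\right) 154 = \left(0 \left(2 + 486\right) - 81\right) 154 = \left(0 \cdot 488 - 81\right) 154 = \left(0 - 81\right) 154 = \left(-81\right) 154 = -12474$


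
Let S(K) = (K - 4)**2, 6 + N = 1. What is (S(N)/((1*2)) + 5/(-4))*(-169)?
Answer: -26533/4 ≈ -6633.3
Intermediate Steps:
N = -5 (N = -6 + 1 = -5)
S(K) = (-4 + K)**2
(S(N)/((1*2)) + 5/(-4))*(-169) = ((-4 - 5)**2/((1*2)) + 5/(-4))*(-169) = ((-9)**2/2 + 5*(-1/4))*(-169) = (81*(1/2) - 5/4)*(-169) = (81/2 - 5/4)*(-169) = (157/4)*(-169) = -26533/4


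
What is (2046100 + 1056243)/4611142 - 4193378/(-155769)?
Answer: 19819510284443/718272978198 ≈ 27.593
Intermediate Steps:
(2046100 + 1056243)/4611142 - 4193378/(-155769) = 3102343*(1/4611142) - 4193378*(-1/155769) = 3102343/4611142 + 4193378/155769 = 19819510284443/718272978198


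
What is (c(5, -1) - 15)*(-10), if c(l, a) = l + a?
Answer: 110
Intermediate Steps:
c(l, a) = a + l
(c(5, -1) - 15)*(-10) = ((-1 + 5) - 15)*(-10) = (4 - 15)*(-10) = -11*(-10) = 110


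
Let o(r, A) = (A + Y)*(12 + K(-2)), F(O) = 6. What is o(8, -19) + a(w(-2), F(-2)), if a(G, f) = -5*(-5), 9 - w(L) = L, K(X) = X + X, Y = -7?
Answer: -183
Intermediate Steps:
K(X) = 2*X
w(L) = 9 - L
a(G, f) = 25
o(r, A) = -56 + 8*A (o(r, A) = (A - 7)*(12 + 2*(-2)) = (-7 + A)*(12 - 4) = (-7 + A)*8 = -56 + 8*A)
o(8, -19) + a(w(-2), F(-2)) = (-56 + 8*(-19)) + 25 = (-56 - 152) + 25 = -208 + 25 = -183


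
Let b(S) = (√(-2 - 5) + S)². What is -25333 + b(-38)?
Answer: -25333 + (38 - I*√7)² ≈ -23896.0 - 201.08*I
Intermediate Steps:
b(S) = (S + I*√7)² (b(S) = (√(-7) + S)² = (I*√7 + S)² = (S + I*√7)²)
-25333 + b(-38) = -25333 + (-38 + I*√7)²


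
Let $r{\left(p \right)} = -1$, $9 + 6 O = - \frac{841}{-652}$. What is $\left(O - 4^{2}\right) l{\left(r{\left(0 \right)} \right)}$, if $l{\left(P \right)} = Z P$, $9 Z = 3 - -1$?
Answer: $\frac{67619}{8802} \approx 7.6822$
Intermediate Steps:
$O = - \frac{5027}{3912}$ ($O = - \frac{3}{2} + \frac{\left(-841\right) \frac{1}{-652}}{6} = - \frac{3}{2} + \frac{\left(-841\right) \left(- \frac{1}{652}\right)}{6} = - \frac{3}{2} + \frac{1}{6} \cdot \frac{841}{652} = - \frac{3}{2} + \frac{841}{3912} = - \frac{5027}{3912} \approx -1.285$)
$Z = \frac{4}{9}$ ($Z = \frac{3 - -1}{9} = \frac{3 + 1}{9} = \frac{1}{9} \cdot 4 = \frac{4}{9} \approx 0.44444$)
$l{\left(P \right)} = \frac{4 P}{9}$
$\left(O - 4^{2}\right) l{\left(r{\left(0 \right)} \right)} = \left(- \frac{5027}{3912} - 4^{2}\right) \frac{4}{9} \left(-1\right) = \left(- \frac{5027}{3912} - 16\right) \left(- \frac{4}{9}\right) = \left(- \frac{67619}{3912}\right) \left(- \frac{4}{9}\right) = \frac{67619}{8802}$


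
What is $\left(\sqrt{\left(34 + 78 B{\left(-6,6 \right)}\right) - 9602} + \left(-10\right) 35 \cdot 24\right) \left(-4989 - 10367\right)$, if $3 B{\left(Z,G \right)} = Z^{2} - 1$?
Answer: $128990400 - 46068 i \sqrt{962} \approx 1.2899 \cdot 10^{8} - 1.4289 \cdot 10^{6} i$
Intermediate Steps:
$B{\left(Z,G \right)} = - \frac{1}{3} + \frac{Z^{2}}{3}$ ($B{\left(Z,G \right)} = \frac{Z^{2} - 1}{3} = \frac{-1 + Z^{2}}{3} = - \frac{1}{3} + \frac{Z^{2}}{3}$)
$\left(\sqrt{\left(34 + 78 B{\left(-6,6 \right)}\right) - 9602} + \left(-10\right) 35 \cdot 24\right) \left(-4989 - 10367\right) = \left(\sqrt{\left(34 + 78 \left(- \frac{1}{3} + \frac{\left(-6\right)^{2}}{3}\right)\right) - 9602} + \left(-10\right) 35 \cdot 24\right) \left(-4989 - 10367\right) = \left(\sqrt{\left(34 + 78 \left(- \frac{1}{3} + \frac{1}{3} \cdot 36\right)\right) - 9602} - 8400\right) \left(-15356\right) = \left(\sqrt{\left(34 + 78 \left(- \frac{1}{3} + 12\right)\right) - 9602} - 8400\right) \left(-15356\right) = \left(\sqrt{\left(34 + 78 \cdot \frac{35}{3}\right) - 9602} - 8400\right) \left(-15356\right) = \left(\sqrt{\left(34 + 910\right) - 9602} - 8400\right) \left(-15356\right) = \left(\sqrt{944 - 9602} - 8400\right) \left(-15356\right) = \left(\sqrt{-8658} - 8400\right) \left(-15356\right) = \left(3 i \sqrt{962} - 8400\right) \left(-15356\right) = \left(-8400 + 3 i \sqrt{962}\right) \left(-15356\right) = 128990400 - 46068 i \sqrt{962}$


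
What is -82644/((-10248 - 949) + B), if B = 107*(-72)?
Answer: 82644/18901 ≈ 4.3725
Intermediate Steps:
B = -7704
-82644/((-10248 - 949) + B) = -82644/((-10248 - 949) - 7704) = -82644/(-11197 - 7704) = -82644/(-18901) = -82644*(-1/18901) = 82644/18901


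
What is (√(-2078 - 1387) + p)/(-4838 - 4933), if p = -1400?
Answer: 1400/9771 - I*√385/3257 ≈ 0.14328 - 0.0060244*I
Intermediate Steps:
(√(-2078 - 1387) + p)/(-4838 - 4933) = (√(-2078 - 1387) - 1400)/(-4838 - 4933) = (√(-3465) - 1400)/(-9771) = (3*I*√385 - 1400)*(-1/9771) = (-1400 + 3*I*√385)*(-1/9771) = 1400/9771 - I*√385/3257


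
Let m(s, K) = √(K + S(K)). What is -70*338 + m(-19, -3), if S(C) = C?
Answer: -23660 + I*√6 ≈ -23660.0 + 2.4495*I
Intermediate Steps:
m(s, K) = √2*√K (m(s, K) = √(K + K) = √(2*K) = √2*√K)
-70*338 + m(-19, -3) = -70*338 + √2*√(-3) = -23660 + √2*(I*√3) = -23660 + I*√6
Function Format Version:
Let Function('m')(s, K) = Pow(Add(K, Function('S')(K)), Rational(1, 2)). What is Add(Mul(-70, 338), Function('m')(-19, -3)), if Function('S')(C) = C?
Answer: Add(-23660, Mul(I, Pow(6, Rational(1, 2)))) ≈ Add(-23660., Mul(2.4495, I))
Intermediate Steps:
Function('m')(s, K) = Mul(Pow(2, Rational(1, 2)), Pow(K, Rational(1, 2))) (Function('m')(s, K) = Pow(Add(K, K), Rational(1, 2)) = Pow(Mul(2, K), Rational(1, 2)) = Mul(Pow(2, Rational(1, 2)), Pow(K, Rational(1, 2))))
Add(Mul(-70, 338), Function('m')(-19, -3)) = Add(Mul(-70, 338), Mul(Pow(2, Rational(1, 2)), Pow(-3, Rational(1, 2)))) = Add(-23660, Mul(Pow(2, Rational(1, 2)), Mul(I, Pow(3, Rational(1, 2))))) = Add(-23660, Mul(I, Pow(6, Rational(1, 2))))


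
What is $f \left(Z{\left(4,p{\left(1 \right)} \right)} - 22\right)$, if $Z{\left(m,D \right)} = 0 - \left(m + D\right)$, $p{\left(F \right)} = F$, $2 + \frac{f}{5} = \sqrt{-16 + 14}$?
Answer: $270 - 135 i \sqrt{2} \approx 270.0 - 190.92 i$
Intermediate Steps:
$f = -10 + 5 i \sqrt{2}$ ($f = -10 + 5 \sqrt{-16 + 14} = -10 + 5 \sqrt{-2} = -10 + 5 i \sqrt{2} \approx -10.0 + 7.0711 i$)
$Z{\left(m,D \right)} = - D - m$ ($Z{\left(m,D \right)} = 0 - \left(D + m\right) = - D - m$)
$f \left(Z{\left(4,p{\left(1 \right)} \right)} - 22\right) = \left(-10 + 5 i \sqrt{2}\right) \left(\left(\left(-1\right) 1 - 4\right) - 22\right) = \left(-10 + 5 i \sqrt{2}\right) \left(\left(-1 - 4\right) - 22\right) = \left(-10 + 5 i \sqrt{2}\right) \left(-5 - 22\right) = \left(-10 + 5 i \sqrt{2}\right) \left(-27\right) = 270 - 135 i \sqrt{2}$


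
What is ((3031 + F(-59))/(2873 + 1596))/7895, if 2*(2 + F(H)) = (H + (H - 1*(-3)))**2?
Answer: 19283/70565510 ≈ 0.00027326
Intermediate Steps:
F(H) = -2 + (3 + 2*H)**2/2 (F(H) = -2 + (H + (H - 1*(-3)))**2/2 = -2 + (H + (H + 3))**2/2 = -2 + (H + (3 + H))**2/2 = -2 + (3 + 2*H)**2/2)
((3031 + F(-59))/(2873 + 1596))/7895 = ((3031 + (-2 + (3 + 2*(-59))**2/2))/(2873 + 1596))/7895 = ((3031 + (-2 + (3 - 118)**2/2))/4469)*(1/7895) = ((3031 + (-2 + (1/2)*(-115)**2))*(1/4469))*(1/7895) = ((3031 + (-2 + (1/2)*13225))*(1/4469))*(1/7895) = ((3031 + (-2 + 13225/2))*(1/4469))*(1/7895) = ((3031 + 13221/2)*(1/4469))*(1/7895) = ((19283/2)*(1/4469))*(1/7895) = (19283/8938)*(1/7895) = 19283/70565510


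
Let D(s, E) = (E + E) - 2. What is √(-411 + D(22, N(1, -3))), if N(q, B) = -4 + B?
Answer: I*√427 ≈ 20.664*I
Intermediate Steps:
D(s, E) = -2 + 2*E (D(s, E) = 2*E - 2 = -2 + 2*E)
√(-411 + D(22, N(1, -3))) = √(-411 + (-2 + 2*(-4 - 3))) = √(-411 + (-2 + 2*(-7))) = √(-411 + (-2 - 14)) = √(-411 - 16) = √(-427) = I*√427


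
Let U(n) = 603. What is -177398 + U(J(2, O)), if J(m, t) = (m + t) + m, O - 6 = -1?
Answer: -176795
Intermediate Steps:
O = 5 (O = 6 - 1 = 5)
J(m, t) = t + 2*m
-177398 + U(J(2, O)) = -177398 + 603 = -176795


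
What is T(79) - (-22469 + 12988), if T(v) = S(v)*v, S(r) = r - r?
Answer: 9481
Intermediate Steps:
S(r) = 0
T(v) = 0 (T(v) = 0*v = 0)
T(79) - (-22469 + 12988) = 0 - (-22469 + 12988) = 0 - 1*(-9481) = 0 + 9481 = 9481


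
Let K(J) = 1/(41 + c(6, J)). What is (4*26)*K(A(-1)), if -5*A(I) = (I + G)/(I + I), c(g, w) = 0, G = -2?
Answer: 104/41 ≈ 2.5366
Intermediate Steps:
A(I) = -(-2 + I)/(10*I) (A(I) = -(I - 2)/(5*(I + I)) = -(-2 + I)/(5*(2*I)) = -(-2 + I)*1/(2*I)/5 = -(-2 + I)/(10*I))
K(J) = 1/41 (K(J) = 1/(41 + 0) = 1/41)
(4*26)*K(A(-1)) = (4*26)*(1/41) = 104*(1/41) = 104/41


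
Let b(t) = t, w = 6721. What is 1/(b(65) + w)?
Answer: 1/6786 ≈ 0.00014736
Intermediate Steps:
1/(b(65) + w) = 1/(65 + 6721) = 1/6786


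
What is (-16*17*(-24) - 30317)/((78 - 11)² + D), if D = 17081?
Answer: -23789/21570 ≈ -1.1029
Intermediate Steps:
(-16*17*(-24) - 30317)/((78 - 11)² + D) = (-16*17*(-24) - 30317)/((78 - 11)² + 17081) = (-272*(-24) - 30317)/(67² + 17081) = (6528 - 30317)/(4489 + 17081) = -23789/21570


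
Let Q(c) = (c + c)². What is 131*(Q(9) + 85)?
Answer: 53579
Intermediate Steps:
Q(c) = 4*c² (Q(c) = (2*c)² = 4*c²)
131*(Q(9) + 85) = 131*(4*9² + 85) = 131*(4*81 + 85) = 131*(324 + 85) = 131*409 = 53579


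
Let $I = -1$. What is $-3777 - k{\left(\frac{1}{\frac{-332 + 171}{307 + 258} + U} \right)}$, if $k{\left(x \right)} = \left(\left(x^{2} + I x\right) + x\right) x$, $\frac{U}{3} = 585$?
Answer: $- \frac{3680544957806225832613}{974462525233265944} \approx -3777.0$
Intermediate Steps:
$U = 1755$ ($U = 3 \cdot 585 = 1755$)
$k{\left(x \right)} = x^{3}$ ($k{\left(x \right)} = \left(\left(x^{2} - x\right) + x\right) x = x^{2} x = x^{3}$)
$-3777 - k{\left(\frac{1}{\frac{-332 + 171}{307 + 258} + U} \right)} = -3777 - \left(\frac{1}{\frac{-332 + 171}{307 + 258} + 1755}\right)^{3} = -3777 - \left(\frac{1}{- \frac{161}{565} + 1755}\right)^{3} = -3777 - \left(\frac{1}{\frac{991414}{565}}\right)^{3} = -3777 - \left(\frac{565}{991414}\right)^{3} = -3777 - \frac{180362125}{974462525233265944} = - \frac{3680544957806225832613}{974462525233265944}$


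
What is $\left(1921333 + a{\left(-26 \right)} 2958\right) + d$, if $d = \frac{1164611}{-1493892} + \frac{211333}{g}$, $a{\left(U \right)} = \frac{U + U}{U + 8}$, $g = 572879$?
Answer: $\frac{1651626879120533027}{855819355068} \approx 1.9299 \cdot 10^{6}$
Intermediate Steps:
$a{\left(U \right)} = \frac{2 U}{8 + U}$
$d = - \frac{351472507033}{855819355068}$ ($d = \frac{1164611}{-1493892} + \frac{211333}{572879} = 1164611 \left(- \frac{1}{1493892}\right) + 211333 \cdot \frac{1}{572879} = - \frac{1164611}{1493892} + \frac{211333}{572879} = - \frac{351472507033}{855819355068} \approx -0.41069$)
$\left(1921333 + a{\left(-26 \right)} 2958\right) + d = \left(1921333 + 2 \left(-26\right) \frac{1}{8 - 26} \cdot 2958\right) - \frac{351472507033}{855819355068} = \left(1921333 + 2 \left(-26\right) \frac{1}{-18} \cdot 2958\right) - \frac{351472507033}{855819355068} = \left(1921333 + 2 \left(-26\right) \left(- \frac{1}{18}\right) 2958\right) - \frac{351472507033}{855819355068} = \left(1921333 + \frac{26}{9} \cdot 2958\right) - \frac{351472507033}{855819355068} = \left(1921333 + \frac{25636}{3}\right) - \frac{351472507033}{855819355068} = \frac{5789635}{3} - \frac{351472507033}{855819355068} = \frac{1651626879120533027}{855819355068}$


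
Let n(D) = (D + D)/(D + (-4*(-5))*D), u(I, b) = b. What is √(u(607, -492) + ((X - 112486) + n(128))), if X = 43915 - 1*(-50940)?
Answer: I*√7992201/21 ≈ 134.62*I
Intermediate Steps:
X = 94855 (X = 43915 + 50940 = 94855)
n(D) = 2/21 (n(D) = (2*D)/(D + 20*D) = (2*D)/((21*D)) = (2*D)*(1/(21*D)) = 2/21)
√(u(607, -492) + ((X - 112486) + n(128))) = √(-492 + ((94855 - 112486) + 2/21)) = √(-492 + (-17631 + 2/21)) = √(-492 - 370249/21) = √(-380581/21) = I*√7992201/21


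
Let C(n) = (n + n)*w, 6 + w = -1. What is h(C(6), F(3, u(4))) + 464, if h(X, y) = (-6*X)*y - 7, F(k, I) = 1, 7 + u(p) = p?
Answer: 961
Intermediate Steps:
w = -7 (w = -6 - 1 = -7)
u(p) = -7 + p
C(n) = -14*n (C(n) = (n + n)*(-7) = (2*n)*(-7) = -14*n)
h(X, y) = -7 - 6*X*y (h(X, y) = -6*X*y - 7 = -7 - 6*X*y)
h(C(6), F(3, u(4))) + 464 = (-7 - 6*(-14*6)*1) + 464 = (-7 - 6*(-84)*1) + 464 = (-7 + 504) + 464 = 497 + 464 = 961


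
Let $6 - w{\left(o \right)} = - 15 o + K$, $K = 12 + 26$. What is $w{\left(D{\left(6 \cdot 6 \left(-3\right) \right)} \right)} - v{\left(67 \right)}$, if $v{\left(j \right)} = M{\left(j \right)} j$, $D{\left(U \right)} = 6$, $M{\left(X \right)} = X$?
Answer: $-4431$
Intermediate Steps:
$K = 38$
$v{\left(j \right)} = j^{2}$ ($v{\left(j \right)} = j j = j^{2}$)
$w{\left(o \right)} = -32 + 15 o$ ($w{\left(o \right)} = 6 - \left(- 15 o + 38\right) = 6 - \left(38 - 15 o\right) = 6 + \left(-38 + 15 o\right) = -32 + 15 o$)
$w{\left(D{\left(6 \cdot 6 \left(-3\right) \right)} \right)} - v{\left(67 \right)} = \left(-32 + 15 \cdot 6\right) - 67^{2} = \left(-32 + 90\right) - 4489 = 58 - 4489 = -4431$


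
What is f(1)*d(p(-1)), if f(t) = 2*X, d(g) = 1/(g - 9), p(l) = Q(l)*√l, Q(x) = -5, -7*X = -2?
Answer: -18/371 + 10*I/371 ≈ -0.048518 + 0.026954*I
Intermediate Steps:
X = 2/7 (X = -⅐*(-2) = 2/7 ≈ 0.28571)
p(l) = -5*√l
d(g) = 1/(-9 + g)
f(t) = 4/7 (f(t) = 2*(2/7) = 4/7)
f(1)*d(p(-1)) = 4/(7*(-9 - 5*I)) = 4*((-9 + 5*I)/106)/7 = 2*(-9 + 5*I)/371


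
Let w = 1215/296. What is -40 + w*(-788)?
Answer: -242315/74 ≈ -3274.5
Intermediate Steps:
w = 1215/296 (w = 1215*(1/296) = 1215/296 ≈ 4.1047)
-40 + w*(-788) = -40 + (1215/296)*(-788) = -40 - 239355/74 = -242315/74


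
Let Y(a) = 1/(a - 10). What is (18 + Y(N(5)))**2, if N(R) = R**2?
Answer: 73441/225 ≈ 326.40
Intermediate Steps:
Y(a) = 1/(-10 + a)
(18 + Y(N(5)))**2 = (18 + 1/(-10 + 5**2))**2 = (18 + 1/(-10 + 25))**2 = (18 + 1/15)**2 = (271/15)**2 = 73441/225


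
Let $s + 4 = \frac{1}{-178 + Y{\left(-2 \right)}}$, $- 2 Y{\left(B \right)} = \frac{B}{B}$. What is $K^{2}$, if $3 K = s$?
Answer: $\frac{2044900}{1147041} \approx 1.7828$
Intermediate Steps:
$Y{\left(B \right)} = - \frac{1}{2}$ ($Y{\left(B \right)} = - \frac{B \frac{1}{B}}{2} = \left(- \frac{1}{2}\right) 1 = - \frac{1}{2}$)
$s = - \frac{1430}{357}$ ($s = -4 + \frac{1}{-178 - \frac{1}{2}} = -4 + \frac{1}{- \frac{357}{2}} = -4 - \frac{2}{357} = - \frac{1430}{357} \approx -4.0056$)
$K = - \frac{1430}{1071}$ ($K = \frac{1}{3} \left(- \frac{1430}{357}\right) = - \frac{1430}{1071} \approx -1.3352$)
$K^{2} = \left(- \frac{1430}{1071}\right)^{2} = \frac{2044900}{1147041}$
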